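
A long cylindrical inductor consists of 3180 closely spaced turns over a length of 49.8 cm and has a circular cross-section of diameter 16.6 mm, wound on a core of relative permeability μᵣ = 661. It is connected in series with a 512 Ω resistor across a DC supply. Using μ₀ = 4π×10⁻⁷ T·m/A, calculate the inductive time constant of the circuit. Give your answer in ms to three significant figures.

A = π(d/2)² = π(8.300×10^-3 m)² = 2.164×10^-4 m².
L = μ₀μᵣN²A/ℓ = (4π×10⁻⁷)(661)(3180)²(2.164×10^-4)/(0.498) = 3.65 H.
τ = L/R = (3.65)/(512) = 7.130×10^-3 s.

τ ≈ 7.13 ms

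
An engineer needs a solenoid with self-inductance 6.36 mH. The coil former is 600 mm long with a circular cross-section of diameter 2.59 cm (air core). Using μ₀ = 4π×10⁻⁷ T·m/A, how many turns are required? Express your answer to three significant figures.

N ≈ 2400 turns

A = π(d/2)² = π(1.295×10^-2 m)² = 5.269×10^-4 m².
From L = μ₀N²A/ℓ, N = √(Lℓ / (μ₀A)).
N = √[(6.360×10^-3)(0.6) / ((4π×10⁻⁷)×5.269×10^-4)] = √(5.764×10^6) ≈ 2400.8.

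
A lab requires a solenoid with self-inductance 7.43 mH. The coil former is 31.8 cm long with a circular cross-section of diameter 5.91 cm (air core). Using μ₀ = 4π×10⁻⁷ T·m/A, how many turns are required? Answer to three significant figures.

A = π(d/2)² = π(2.955×10^-2 m)² = 2.743×10^-3 m².
From L = μ₀N²A/ℓ, N = √(Lℓ / (μ₀A)).
N = √[(7.430×10^-3)(0.318) / ((4π×10⁻⁷)×2.743×10^-3)] = √(6.854×10^5) ≈ 827.9.

N ≈ 828 turns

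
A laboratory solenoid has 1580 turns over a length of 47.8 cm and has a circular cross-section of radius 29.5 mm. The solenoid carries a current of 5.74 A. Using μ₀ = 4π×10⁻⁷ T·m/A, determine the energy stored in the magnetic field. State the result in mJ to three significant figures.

U ≈ 296 mJ

A = πr² = π(2.950×10^-2 m)² = 2.734×10^-3 m².
L = μ₀N²A/ℓ = (4π×10⁻⁷)(1580)²(2.734×10^-3)/(0.478) = 1.794×10^-2 H.
U = ½LI² = ½(1.794×10^-2)(5.74)² = 0.2956 J.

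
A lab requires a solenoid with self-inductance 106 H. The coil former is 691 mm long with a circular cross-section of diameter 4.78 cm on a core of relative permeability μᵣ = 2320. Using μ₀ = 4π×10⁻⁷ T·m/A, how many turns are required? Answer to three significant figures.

N ≈ 3740 turns

A = π(d/2)² = π(2.390×10^-2 m)² = 1.7945×10^-3 m².
From L = μ₀μᵣN²A/ℓ, N = √(Lℓ / (μ₀μᵣA)).
N = √[(106)(0.691) / ((4π×10⁻⁷)(2320)×1.7945×10^-3)] = √(1.400×10^7) ≈ 3741.7.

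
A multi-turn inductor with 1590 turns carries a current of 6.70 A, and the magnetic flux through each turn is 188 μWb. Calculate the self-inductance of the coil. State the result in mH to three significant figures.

Self-inductance is defined by L = NΦ_B/I (flux linkage over current).
L = (1590)(1.880×10^-4 Wb)/(6.70 A) = 4.461×10^-2 H.

L ≈ 44.6 mH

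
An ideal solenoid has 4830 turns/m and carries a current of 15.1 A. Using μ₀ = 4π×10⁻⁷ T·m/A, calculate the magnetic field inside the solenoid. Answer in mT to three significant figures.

Inside a long solenoid, B = μ₀nI.
B = (4π×10⁻⁷)(4.830×10^3 m⁻¹)(15.1 A) = 9.165×10^-2 T.

B ≈ 91.7 mT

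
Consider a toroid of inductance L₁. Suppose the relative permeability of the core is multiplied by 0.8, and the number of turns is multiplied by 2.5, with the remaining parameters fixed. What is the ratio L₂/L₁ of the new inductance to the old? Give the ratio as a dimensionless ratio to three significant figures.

L₂/L₁ = 5.00

For a toroid, L ∝ μᵣN²A/R.
L₂/L₁ = (0.8) × (2.5)^2 = 5.00.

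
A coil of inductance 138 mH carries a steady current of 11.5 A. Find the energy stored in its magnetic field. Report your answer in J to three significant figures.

U ≈ 9.13 J

Stored magnetic energy: U = ½LI².
U = ½(0.138 H)(11.5 A)² = 9.125 J.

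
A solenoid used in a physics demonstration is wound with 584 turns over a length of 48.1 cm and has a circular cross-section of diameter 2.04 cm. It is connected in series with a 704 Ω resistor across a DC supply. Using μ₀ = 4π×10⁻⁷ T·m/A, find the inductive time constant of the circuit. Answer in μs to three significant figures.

A = π(d/2)² = π(1.020×10^-2 m)² = 3.269×10^-4 m².
L = μ₀N²A/ℓ = (4π×10⁻⁷)(584)²(3.269×10^-4)/(0.481) = 2.912×10^-4 H.
τ = L/R = (2.912×10^-4)/(704) = 4.137×10^-7 s.

τ ≈ 0.414 μs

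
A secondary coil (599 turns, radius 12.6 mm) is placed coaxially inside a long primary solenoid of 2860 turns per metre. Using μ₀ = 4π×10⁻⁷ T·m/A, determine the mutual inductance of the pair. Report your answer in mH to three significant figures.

The outer solenoid produces a uniform field B₁ = μ₀n₁I₁ across the inner coil,
so the flux linkage is N₂Φ = N₂B₁A₂ = μ₀n₁N₂A₂·I₁, giving M = μ₀n₁N₂A₂.
A₂ = πr² = π(1.260×10^-2 m)² = 4.988×10^-4 m².
M = (4π×10⁻⁷)(2860)(599)(4.988×10^-4) = 1.074×10^-3 H.

M ≈ 1.07 mH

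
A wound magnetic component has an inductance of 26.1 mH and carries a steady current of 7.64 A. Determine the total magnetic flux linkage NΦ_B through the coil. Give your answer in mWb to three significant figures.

NΦ_B ≈ 199 mWb

From L = NΦ_B/I, the flux linkage is NΦ_B = LI.
NΦ_B = (2.610×10^-2 H)(7.64 A) = 0.1994 Wb.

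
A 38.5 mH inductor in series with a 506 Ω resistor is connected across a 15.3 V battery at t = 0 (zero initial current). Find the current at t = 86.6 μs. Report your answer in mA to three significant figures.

τ = L/R = 3.850×10^-2/506 = 7.609×10^-5 s; final current I_∞ = ε/R = 15.3/506 = 3.024×10^-2 A.
I(t) = I_∞(1 − e^(−t/τ)) with t/τ = 1.138.
I = (3.024×10^-2)(1 − e^(−1.138)) = 2.0549×10^-2 A.

I ≈ 20.5 mA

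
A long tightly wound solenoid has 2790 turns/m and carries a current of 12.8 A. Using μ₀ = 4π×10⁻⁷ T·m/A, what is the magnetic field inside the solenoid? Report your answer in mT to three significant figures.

B ≈ 44.9 mT

Inside a long solenoid, B = μ₀nI.
B = (4π×10⁻⁷)(2.790×10^3 m⁻¹)(12.8 A) = 4.488×10^-2 T.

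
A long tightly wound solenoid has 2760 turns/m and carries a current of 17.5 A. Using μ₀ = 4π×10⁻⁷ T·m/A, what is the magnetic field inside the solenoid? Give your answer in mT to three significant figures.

Inside a long solenoid, B = μ₀nI.
B = (4π×10⁻⁷)(2.760×10^3 m⁻¹)(17.5 A) = 6.070×10^-2 T.

B ≈ 60.7 mT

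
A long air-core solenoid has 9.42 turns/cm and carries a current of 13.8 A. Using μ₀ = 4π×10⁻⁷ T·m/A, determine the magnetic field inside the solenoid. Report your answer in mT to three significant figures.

Inside a long solenoid, B = μ₀nI.
B = (4π×10⁻⁷)(942 m⁻¹)(13.8 A) = 1.634×10^-2 T.

B ≈ 16.3 mT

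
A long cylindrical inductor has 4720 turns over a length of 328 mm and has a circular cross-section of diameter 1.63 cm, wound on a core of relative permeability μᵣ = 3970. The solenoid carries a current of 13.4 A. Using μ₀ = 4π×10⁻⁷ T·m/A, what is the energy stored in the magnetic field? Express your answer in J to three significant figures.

A = π(d/2)² = π(8.150×10^-3 m)² = 2.087×10^-4 m².
L = μ₀μᵣN²A/ℓ = (4π×10⁻⁷)(3970)(4720)²(2.087×10^-4)/(0.328) = 70.71 H.
U = ½LI² = ½(70.71)(13.4)² = 6.348×10^3 J.

U ≈ 6350 J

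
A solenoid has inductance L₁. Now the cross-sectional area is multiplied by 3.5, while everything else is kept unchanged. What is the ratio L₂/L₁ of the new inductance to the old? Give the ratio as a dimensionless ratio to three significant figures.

L₂/L₁ = 3.50

For a solenoid, L ∝ μᵣN²A/ℓ.
L₂/L₁ = (3.5) = 3.50.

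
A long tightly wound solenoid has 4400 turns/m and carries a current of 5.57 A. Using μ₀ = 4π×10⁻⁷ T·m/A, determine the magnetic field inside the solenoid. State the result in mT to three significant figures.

B ≈ 30.8 mT

Inside a long solenoid, B = μ₀nI.
B = (4π×10⁻⁷)(4.400×10^3 m⁻¹)(5.57 A) = 3.080×10^-2 T.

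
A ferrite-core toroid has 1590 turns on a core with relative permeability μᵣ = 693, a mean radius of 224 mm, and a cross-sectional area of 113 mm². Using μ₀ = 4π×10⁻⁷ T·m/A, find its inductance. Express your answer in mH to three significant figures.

L ≈ 177 mH

For a thin toroid, L = μ₀μᵣN²A/(2πR).
L = (4π×10⁻⁷)(693)(1590)²(1.130×10^-4) / (2π×0.224 m) = 0.1768 H.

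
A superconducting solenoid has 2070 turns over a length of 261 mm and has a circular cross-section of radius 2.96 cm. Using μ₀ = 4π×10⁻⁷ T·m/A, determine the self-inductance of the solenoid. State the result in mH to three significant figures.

L ≈ 56.8 mH

A = πr² = π(2.960×10^-2 m)² = 2.753×10^-3 m².
For a long solenoid, L = μ₀N²A/ℓ.
L = (4π×10⁻⁷)(2070)²(2.753×10^-3)/(0.261 m) = 5.679×10^-2 H.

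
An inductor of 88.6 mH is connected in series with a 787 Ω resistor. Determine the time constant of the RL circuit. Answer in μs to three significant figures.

τ = L/R = (8.860×10^-2 H)/(787 Ω) = 1.126×10^-4 s.

τ ≈ 113 μs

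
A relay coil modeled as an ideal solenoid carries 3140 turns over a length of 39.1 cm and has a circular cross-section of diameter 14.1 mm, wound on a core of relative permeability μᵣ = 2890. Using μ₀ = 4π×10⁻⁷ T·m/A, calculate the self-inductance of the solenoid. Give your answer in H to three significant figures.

A = π(d/2)² = π(7.050×10^-3 m)² = 1.561×10^-4 m².
For a long solenoid, L = μ₀μᵣN²A/ℓ.
L = (4π×10⁻⁷)(2890)(3140)²(1.561×10^-4)/(0.391 m) = 14.3 H.

L ≈ 14.3 H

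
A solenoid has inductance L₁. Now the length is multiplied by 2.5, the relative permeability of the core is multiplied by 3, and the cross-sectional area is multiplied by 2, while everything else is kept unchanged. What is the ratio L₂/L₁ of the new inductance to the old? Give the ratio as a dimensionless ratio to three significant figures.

L₂/L₁ = 2.40

For a solenoid, L ∝ μᵣN²A/ℓ.
L₂/L₁ = (2.5)^-1 × (3) × (2) = 2.40.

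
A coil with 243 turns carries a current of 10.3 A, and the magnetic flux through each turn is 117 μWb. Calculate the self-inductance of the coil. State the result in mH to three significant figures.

L ≈ 2.76 mH

Self-inductance is defined by L = NΦ_B/I (flux linkage over current).
L = (243)(1.170×10^-4 Wb)/(10.3 A) = 2.760×10^-3 H.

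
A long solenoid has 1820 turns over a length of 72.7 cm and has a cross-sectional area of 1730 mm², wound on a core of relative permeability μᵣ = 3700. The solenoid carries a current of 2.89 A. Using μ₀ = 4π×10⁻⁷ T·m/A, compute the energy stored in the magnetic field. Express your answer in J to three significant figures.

A = 1730 mm² = 1.730×10^-3 m².
L = μ₀μᵣN²A/ℓ = (4π×10⁻⁷)(3700)(1820)²(1.730×10^-3)/(0.727) = 36.649 H.
U = ½LI² = ½(36.649)(2.89)² = 153 J.

U ≈ 153 J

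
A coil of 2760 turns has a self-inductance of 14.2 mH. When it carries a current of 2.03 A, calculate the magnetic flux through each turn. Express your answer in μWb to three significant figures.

Φ_B ≈ 10.4 μWb

From L = NΦ_B/I, the flux per turn is Φ_B = LI/N.
Φ_B = (1.420×10^-2 H)(2.03 A)/2760 = 1.044×10^-5 Wb.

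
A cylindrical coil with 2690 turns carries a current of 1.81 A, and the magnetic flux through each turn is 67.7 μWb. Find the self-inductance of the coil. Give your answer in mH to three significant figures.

Self-inductance is defined by L = NΦ_B/I (flux linkage over current).
L = (2690)(6.770×10^-5 Wb)/(1.81 A) = 0.1006 H.

L ≈ 101 mH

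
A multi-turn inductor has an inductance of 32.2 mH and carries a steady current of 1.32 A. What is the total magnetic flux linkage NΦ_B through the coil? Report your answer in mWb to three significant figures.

NΦ_B ≈ 42.5 mWb

From L = NΦ_B/I, the flux linkage is NΦ_B = LI.
NΦ_B = (3.220×10^-2 H)(1.32 A) = 4.250×10^-2 Wb.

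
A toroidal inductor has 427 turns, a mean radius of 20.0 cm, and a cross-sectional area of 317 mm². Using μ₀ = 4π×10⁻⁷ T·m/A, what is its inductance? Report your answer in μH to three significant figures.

For a thin toroid, L = μ₀N²A/(2πR).
L = (4π×10⁻⁷)(427)²(3.170×10^-4) / (2π×0.2 m) = 5.780×10^-5 H.

L ≈ 57.8 μH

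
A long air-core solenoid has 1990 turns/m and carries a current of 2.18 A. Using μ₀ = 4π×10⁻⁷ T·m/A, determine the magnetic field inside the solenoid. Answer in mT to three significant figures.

Inside a long solenoid, B = μ₀nI.
B = (4π×10⁻⁷)(1.990×10^3 m⁻¹)(2.18 A) = 5.452×10^-3 T.

B ≈ 5.45 mT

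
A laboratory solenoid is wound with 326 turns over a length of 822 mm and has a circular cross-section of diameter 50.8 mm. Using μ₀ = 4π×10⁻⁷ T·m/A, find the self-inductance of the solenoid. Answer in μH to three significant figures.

A = π(d/2)² = π(2.540×10^-2 m)² = 2.027×10^-3 m².
For a long solenoid, L = μ₀N²A/ℓ.
L = (4π×10⁻⁷)(326)²(2.027×10^-3)/(0.822 m) = 3.293×10^-4 H.

L ≈ 329 μH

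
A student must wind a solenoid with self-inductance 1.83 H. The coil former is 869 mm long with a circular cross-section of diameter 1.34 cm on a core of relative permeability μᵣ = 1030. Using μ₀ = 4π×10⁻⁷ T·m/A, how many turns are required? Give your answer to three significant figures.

A = π(d/2)² = π(6.700×10^-3 m)² = 1.410×10^-4 m².
From L = μ₀μᵣN²A/ℓ, N = √(Lℓ / (μ₀μᵣA)).
N = √[(1.83)(0.869) / ((4π×10⁻⁷)(1030)×1.410×10^-4)] = √(8.712×10^6) ≈ 2951.6.

N ≈ 2950 turns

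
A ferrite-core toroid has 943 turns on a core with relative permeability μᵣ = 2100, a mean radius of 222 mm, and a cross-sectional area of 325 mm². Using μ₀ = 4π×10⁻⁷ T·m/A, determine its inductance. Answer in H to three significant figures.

For a thin toroid, L = μ₀μᵣN²A/(2πR).
L = (4π×10⁻⁷)(2100)(943)²(3.250×10^-4) / (2π×0.222 m) = 0.5468 H.

L ≈ 0.547 H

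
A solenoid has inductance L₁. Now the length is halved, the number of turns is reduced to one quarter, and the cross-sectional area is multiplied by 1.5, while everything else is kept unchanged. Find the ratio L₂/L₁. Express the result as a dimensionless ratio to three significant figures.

For a solenoid, L ∝ μᵣN²A/ℓ.
L₂/L₁ = (0.5)^-1 × (0.25)^2 × (1.5) = 0.188.

L₂/L₁ = 0.188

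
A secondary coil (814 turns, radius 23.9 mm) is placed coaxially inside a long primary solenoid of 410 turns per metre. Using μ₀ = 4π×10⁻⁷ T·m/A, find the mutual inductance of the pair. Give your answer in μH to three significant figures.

M ≈ 753 μH

The outer solenoid produces a uniform field B₁ = μ₀n₁I₁ across the inner coil,
so the flux linkage is N₂Φ = N₂B₁A₂ = μ₀n₁N₂A₂·I₁, giving M = μ₀n₁N₂A₂.
A₂ = πr² = π(2.390×10^-2 m)² = 1.7945×10^-3 m².
M = (4π×10⁻⁷)(410)(814)(1.7945×10^-3) = 7.526×10^-4 H.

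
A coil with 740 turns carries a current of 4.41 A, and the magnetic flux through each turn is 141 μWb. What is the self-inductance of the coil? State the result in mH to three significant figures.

L ≈ 23.7 mH

Self-inductance is defined by L = NΦ_B/I (flux linkage over current).
L = (740)(1.410×10^-4 Wb)/(4.41 A) = 2.366×10^-2 H.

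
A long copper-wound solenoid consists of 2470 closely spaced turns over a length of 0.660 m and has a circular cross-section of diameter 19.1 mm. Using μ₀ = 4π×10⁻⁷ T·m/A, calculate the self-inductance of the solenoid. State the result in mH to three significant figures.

L ≈ 3.33 mH

A = π(d/2)² = π(9.550×10^-3 m)² = 2.865×10^-4 m².
For a long solenoid, L = μ₀N²A/ℓ.
L = (4π×10⁻⁷)(2470)²(2.865×10^-4)/(0.66 m) = 3.328×10^-3 H.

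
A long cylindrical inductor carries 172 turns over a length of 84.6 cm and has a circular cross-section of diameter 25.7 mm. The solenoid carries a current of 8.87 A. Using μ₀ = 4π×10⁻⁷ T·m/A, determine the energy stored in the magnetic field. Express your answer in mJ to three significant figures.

U ≈ 0.897 mJ

A = π(d/2)² = π(1.285×10^-2 m)² = 5.187×10^-4 m².
L = μ₀N²A/ℓ = (4π×10⁻⁷)(172)²(5.187×10^-4)/(0.846) = 2.280×10^-5 H.
U = ½LI² = ½(2.280×10^-5)(8.87)² = 8.967×10^-4 J.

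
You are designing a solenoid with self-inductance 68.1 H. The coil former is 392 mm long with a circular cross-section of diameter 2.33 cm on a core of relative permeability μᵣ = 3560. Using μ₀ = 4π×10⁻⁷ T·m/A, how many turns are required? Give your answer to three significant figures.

A = π(d/2)² = π(1.165×10^-2 m)² = 4.264×10^-4 m².
From L = μ₀μᵣN²A/ℓ, N = √(Lℓ / (μ₀μᵣA)).
N = √[(68.1)(0.392) / ((4π×10⁻⁷)(3560)×4.264×10^-4)] = √(1.399×10^7) ≈ 3741.0.

N ≈ 3740 turns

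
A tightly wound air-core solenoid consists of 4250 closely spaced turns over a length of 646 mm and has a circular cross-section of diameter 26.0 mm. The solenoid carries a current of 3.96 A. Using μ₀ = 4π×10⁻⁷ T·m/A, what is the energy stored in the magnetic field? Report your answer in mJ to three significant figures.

U ≈ 146 mJ

A = π(d/2)² = π(1.300×10^-2 m)² = 5.309×10^-4 m².
L = μ₀N²A/ℓ = (4π×10⁻⁷)(4250)²(5.309×10^-4)/(0.646) = 1.865×10^-2 H.
U = ½LI² = ½(1.865×10^-2)(3.96)² = 0.1463 J.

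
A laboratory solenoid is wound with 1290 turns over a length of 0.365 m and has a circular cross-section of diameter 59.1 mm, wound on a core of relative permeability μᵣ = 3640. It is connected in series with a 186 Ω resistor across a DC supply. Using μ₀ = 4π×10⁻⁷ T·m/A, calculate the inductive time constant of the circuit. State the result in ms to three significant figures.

τ ≈ 308 ms

A = π(d/2)² = π(2.955×10^-2 m)² = 2.743×10^-3 m².
L = μ₀μᵣN²A/ℓ = (4π×10⁻⁷)(3640)(1290)²(2.743×10^-3)/(0.365) = 57.21 H.
τ = L/R = (57.21)/(186) = 0.3076 s.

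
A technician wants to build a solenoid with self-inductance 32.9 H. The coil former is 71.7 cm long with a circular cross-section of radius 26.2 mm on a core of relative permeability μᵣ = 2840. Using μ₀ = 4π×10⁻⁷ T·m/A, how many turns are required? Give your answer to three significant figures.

N ≈ 1750 turns

A = πr² = π(2.620×10^-2 m)² = 2.157×10^-3 m².
From L = μ₀μᵣN²A/ℓ, N = √(Lℓ / (μ₀μᵣA)).
N = √[(32.9)(0.717) / ((4π×10⁻⁷)(2840)×2.157×10^-3)] = √(3.065×10^6) ≈ 1750.7.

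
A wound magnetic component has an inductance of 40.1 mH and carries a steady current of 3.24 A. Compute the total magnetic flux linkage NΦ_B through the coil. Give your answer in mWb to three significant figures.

From L = NΦ_B/I, the flux linkage is NΦ_B = LI.
NΦ_B = (4.010×10^-2 H)(3.24 A) = 0.1299 Wb.

NΦ_B ≈ 130 mWb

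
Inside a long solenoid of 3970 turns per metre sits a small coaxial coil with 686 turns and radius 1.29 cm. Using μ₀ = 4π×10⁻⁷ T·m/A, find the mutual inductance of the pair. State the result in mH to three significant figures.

M ≈ 1.79 mH

The outer solenoid produces a uniform field B₁ = μ₀n₁I₁ across the inner coil,
so the flux linkage is N₂Φ = N₂B₁A₂ = μ₀n₁N₂A₂·I₁, giving M = μ₀n₁N₂A₂.
A₂ = πr² = π(1.290×10^-2 m)² = 5.228×10^-4 m².
M = (4π×10⁻⁷)(3970)(686)(5.228×10^-4) = 1.789×10^-3 H.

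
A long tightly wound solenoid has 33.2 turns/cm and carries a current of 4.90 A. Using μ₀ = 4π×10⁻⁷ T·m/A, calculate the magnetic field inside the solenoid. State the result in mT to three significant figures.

Inside a long solenoid, B = μ₀nI.
B = (4π×10⁻⁷)(3.320×10^3 m⁻¹)(4.90 A) = 2.044×10^-2 T.

B ≈ 20.4 mT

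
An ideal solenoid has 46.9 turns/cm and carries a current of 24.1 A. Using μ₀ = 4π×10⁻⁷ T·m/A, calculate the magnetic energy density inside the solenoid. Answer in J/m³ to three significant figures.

B = μ₀nI = (4π×10⁻⁷)(4.690×10^3)(24.1) = 0.142 T.
u = B²/(2μ₀) = (0.142)²/(2×4π×10⁻⁷) = 8.027×10^3 J/m³.

u ≈ 8030 J/m³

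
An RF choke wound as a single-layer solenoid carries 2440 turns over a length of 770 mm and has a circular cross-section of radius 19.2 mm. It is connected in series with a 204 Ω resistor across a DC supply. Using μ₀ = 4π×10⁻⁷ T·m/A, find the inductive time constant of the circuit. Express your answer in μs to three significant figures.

A = πr² = π(1.920×10^-2 m)² = 1.158×10^-3 m².
L = μ₀N²A/ℓ = (4π×10⁻⁷)(2440)²(1.158×10^-3)/(0.77) = 1.125×10^-2 H.
τ = L/R = (1.125×10^-2)/(204) = 5.516×10^-5 s.

τ ≈ 55.2 μs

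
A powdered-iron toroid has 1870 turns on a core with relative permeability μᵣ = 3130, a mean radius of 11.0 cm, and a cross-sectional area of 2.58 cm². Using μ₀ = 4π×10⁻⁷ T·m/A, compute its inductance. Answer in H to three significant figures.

For a thin toroid, L = μ₀μᵣN²A/(2πR).
L = (4π×10⁻⁷)(3130)(1870)²(2.580×10^-4) / (2π×0.11 m) = 5.134 H.

L ≈ 5.13 H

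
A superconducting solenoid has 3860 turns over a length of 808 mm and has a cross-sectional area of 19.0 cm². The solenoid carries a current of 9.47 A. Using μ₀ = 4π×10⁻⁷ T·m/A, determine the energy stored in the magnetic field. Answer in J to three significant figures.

A = 19.0 cm² = 1.900×10^-3 m².
L = μ₀N²A/ℓ = (4π×10⁻⁷)(3860)²(1.900×10^-3)/(0.808) = 4.403×10^-2 H.
U = ½LI² = ½(4.403×10^-2)(9.47)² = 1.974 J.

U ≈ 1.97 J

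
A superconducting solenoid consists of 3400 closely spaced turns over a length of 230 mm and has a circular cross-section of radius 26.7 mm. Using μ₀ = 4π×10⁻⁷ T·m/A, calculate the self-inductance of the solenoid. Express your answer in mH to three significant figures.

L ≈ 141 mH

A = πr² = π(2.670×10^-2 m)² = 2.240×10^-3 m².
For a long solenoid, L = μ₀N²A/ℓ.
L = (4π×10⁻⁷)(3400)²(2.240×10^-3)/(0.23 m) = 0.14145 H.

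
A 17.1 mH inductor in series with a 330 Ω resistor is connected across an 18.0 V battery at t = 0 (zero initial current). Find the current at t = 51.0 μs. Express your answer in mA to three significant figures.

I ≈ 34.2 mA

τ = L/R = 1.710×10^-2/330 = 5.182×10^-5 s; final current I_∞ = ε/R = 18.0/330 = 5.4545×10^-2 A.
I(t) = I_∞(1 − e^(−t/τ)) with t/τ = 0.984.
I = (5.4545×10^-2)(1 − e^(−0.984)) = 3.416×10^-2 A.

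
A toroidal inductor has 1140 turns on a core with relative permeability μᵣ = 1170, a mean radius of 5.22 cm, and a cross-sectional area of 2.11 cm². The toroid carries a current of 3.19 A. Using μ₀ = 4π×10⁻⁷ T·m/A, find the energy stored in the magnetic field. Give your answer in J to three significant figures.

U ≈ 6.25 J

L = μ₀μᵣN²A/(2πR) = (4π×10⁻⁷)(1170)(1140)²(2.110×10^-4)/(2π×5.220×10^-2) = 1.229 H.
U = ½LI² = ½(1.229)(3.19)² = 6.254 J.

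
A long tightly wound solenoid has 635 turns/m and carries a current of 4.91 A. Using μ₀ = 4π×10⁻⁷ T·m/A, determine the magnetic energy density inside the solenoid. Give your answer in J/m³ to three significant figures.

u ≈ 6.11 J/m³

B = μ₀nI = (4π×10⁻⁷)(635)(4.91) = 3.918×10^-3 T.
u = B²/(2μ₀) = (3.918×10^-3)²/(2×4π×10⁻⁷) = 6.108 J/m³.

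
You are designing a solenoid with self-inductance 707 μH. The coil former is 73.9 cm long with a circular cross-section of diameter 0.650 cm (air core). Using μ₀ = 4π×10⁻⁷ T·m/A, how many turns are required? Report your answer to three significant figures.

N ≈ 3540 turns

A = π(d/2)² = π(3.250×10^-3 m)² = 3.318×10^-5 m².
From L = μ₀N²A/ℓ, N = √(Lℓ / (μ₀A)).
N = √[(7.070×10^-4)(0.739) / ((4π×10⁻⁷)×3.318×10^-5)] = √(1.253×10^7) ≈ 3539.7.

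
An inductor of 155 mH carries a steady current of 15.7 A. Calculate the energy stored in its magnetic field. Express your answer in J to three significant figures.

U ≈ 19.1 J

Stored magnetic energy: U = ½LI².
U = ½(0.155 H)(15.7 A)² = 19.1 J.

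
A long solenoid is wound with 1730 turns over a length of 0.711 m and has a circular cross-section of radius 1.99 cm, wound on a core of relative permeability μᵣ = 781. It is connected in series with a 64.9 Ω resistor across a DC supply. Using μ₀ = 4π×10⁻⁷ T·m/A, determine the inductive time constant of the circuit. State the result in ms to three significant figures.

τ ≈ 79.2 ms

A = πr² = π(1.990×10^-2 m)² = 1.244×10^-3 m².
L = μ₀μᵣN²A/ℓ = (4π×10⁻⁷)(781)(1730)²(1.244×10^-3)/(0.711) = 5.14 H.
τ = L/R = (5.14)/(64.9) = 7.919×10^-2 s.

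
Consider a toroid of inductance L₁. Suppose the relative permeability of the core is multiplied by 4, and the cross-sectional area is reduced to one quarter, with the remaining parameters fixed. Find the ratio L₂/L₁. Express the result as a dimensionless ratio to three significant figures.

For a toroid, L ∝ μᵣN²A/R.
L₂/L₁ = (4) × (0.25) = 1.00.

L₂/L₁ = 1.00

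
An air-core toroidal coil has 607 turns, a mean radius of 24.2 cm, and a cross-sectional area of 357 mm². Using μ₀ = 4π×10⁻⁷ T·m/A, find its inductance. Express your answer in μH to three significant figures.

For a thin toroid, L = μ₀N²A/(2πR).
L = (4π×10⁻⁷)(607)²(3.570×10^-4) / (2π×0.242 m) = 1.087×10^-4 H.

L ≈ 109 μH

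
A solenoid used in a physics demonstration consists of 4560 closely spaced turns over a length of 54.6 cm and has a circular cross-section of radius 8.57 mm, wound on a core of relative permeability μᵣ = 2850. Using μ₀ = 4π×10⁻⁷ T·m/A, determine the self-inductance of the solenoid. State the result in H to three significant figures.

L ≈ 31.5 H

A = πr² = π(8.570×10^-3 m)² = 2.307×10^-4 m².
For a long solenoid, L = μ₀μᵣN²A/ℓ.
L = (4π×10⁻⁷)(2850)(4560)²(2.307×10^-4)/(0.546 m) = 31.47 H.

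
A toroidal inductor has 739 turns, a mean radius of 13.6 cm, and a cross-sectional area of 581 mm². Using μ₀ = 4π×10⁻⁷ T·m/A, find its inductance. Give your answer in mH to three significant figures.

L ≈ 0.467 mH

For a thin toroid, L = μ₀N²A/(2πR).
L = (4π×10⁻⁷)(739)²(5.810×10^-4) / (2π×0.136 m) = 4.666×10^-4 H.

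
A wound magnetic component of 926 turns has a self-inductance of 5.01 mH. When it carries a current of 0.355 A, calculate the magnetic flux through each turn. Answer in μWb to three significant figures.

Φ_B ≈ 1.92 μWb

From L = NΦ_B/I, the flux per turn is Φ_B = LI/N.
Φ_B = (5.010×10^-3 H)(0.355 A)/926 = 1.921×10^-6 Wb.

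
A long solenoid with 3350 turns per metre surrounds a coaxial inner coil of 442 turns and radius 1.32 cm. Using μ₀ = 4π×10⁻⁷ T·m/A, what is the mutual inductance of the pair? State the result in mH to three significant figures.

M ≈ 1.02 mH

The outer solenoid produces a uniform field B₁ = μ₀n₁I₁ across the inner coil,
so the flux linkage is N₂Φ = N₂B₁A₂ = μ₀n₁N₂A₂·I₁, giving M = μ₀n₁N₂A₂.
A₂ = πr² = π(1.320×10^-2 m)² = 5.474×10^-4 m².
M = (4π×10⁻⁷)(3350)(442)(5.474×10^-4) = 1.019×10^-3 H.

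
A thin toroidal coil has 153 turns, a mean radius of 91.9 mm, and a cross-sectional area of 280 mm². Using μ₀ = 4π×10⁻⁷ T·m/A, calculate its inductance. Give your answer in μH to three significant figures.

For a thin toroid, L = μ₀N²A/(2πR).
L = (4π×10⁻⁷)(153)²(2.800×10^-4) / (2π×9.190×10^-2 m) = 1.426×10^-5 H.

L ≈ 14.3 μH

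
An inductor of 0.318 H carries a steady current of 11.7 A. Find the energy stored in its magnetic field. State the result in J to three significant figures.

Stored magnetic energy: U = ½LI².
U = ½(0.318 H)(11.7 A)² = 21.77 J.

U ≈ 21.8 J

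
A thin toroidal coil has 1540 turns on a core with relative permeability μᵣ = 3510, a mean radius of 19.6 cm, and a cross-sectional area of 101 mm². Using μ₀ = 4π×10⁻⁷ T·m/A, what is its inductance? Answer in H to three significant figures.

For a thin toroid, L = μ₀μᵣN²A/(2πR).
L = (4π×10⁻⁷)(3510)(1540)²(1.010×10^-4) / (2π×0.196 m) = 0.8579 H.

L ≈ 0.858 H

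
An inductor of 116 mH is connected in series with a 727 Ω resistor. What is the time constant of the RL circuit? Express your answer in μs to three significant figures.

τ = L/R = (0.116 H)/(727 Ω) = 1.596×10^-4 s.

τ ≈ 160 μs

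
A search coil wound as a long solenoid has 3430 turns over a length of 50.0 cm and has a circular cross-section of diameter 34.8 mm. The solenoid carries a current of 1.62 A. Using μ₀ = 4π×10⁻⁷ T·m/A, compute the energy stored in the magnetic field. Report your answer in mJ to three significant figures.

A = π(d/2)² = π(1.740×10^-2 m)² = 9.511×10^-4 m².
L = μ₀N²A/ℓ = (4π×10⁻⁷)(3430)²(9.511×10^-4)/(0.5) = 2.812×10^-2 H.
U = ½LI² = ½(2.812×10^-2)(1.62)² = 3.690×10^-2 J.

U ≈ 36.9 mJ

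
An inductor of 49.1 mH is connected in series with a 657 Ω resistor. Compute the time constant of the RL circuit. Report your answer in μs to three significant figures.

τ = L/R = (4.910×10^-2 H)/(657 Ω) = 7.473×10^-5 s.

τ ≈ 74.7 μs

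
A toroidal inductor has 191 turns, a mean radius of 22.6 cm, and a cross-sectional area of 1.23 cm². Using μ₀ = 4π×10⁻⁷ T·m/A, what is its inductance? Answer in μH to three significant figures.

For a thin toroid, L = μ₀N²A/(2πR).
L = (4π×10⁻⁷)(191)²(1.230×10^-4) / (2π×0.226 m) = 3.971×10^-6 H.

L ≈ 3.97 μH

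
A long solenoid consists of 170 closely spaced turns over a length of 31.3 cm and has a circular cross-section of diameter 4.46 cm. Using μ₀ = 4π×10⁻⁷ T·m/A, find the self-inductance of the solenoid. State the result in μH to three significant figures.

A = π(d/2)² = π(2.230×10^-2 m)² = 1.562×10^-3 m².
For a long solenoid, L = μ₀N²A/ℓ.
L = (4π×10⁻⁷)(170)²(1.562×10^-3)/(0.313 m) = 1.813×10^-4 H.

L ≈ 181 μH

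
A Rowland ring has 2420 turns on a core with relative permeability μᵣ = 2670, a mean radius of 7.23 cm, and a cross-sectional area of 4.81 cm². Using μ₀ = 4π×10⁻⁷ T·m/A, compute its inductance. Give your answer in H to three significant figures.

L ≈ 20.8 H

For a thin toroid, L = μ₀μᵣN²A/(2πR).
L = (4π×10⁻⁷)(2670)(2420)²(4.810×10^-4) / (2π×7.230×10^-2 m) = 20.81 H.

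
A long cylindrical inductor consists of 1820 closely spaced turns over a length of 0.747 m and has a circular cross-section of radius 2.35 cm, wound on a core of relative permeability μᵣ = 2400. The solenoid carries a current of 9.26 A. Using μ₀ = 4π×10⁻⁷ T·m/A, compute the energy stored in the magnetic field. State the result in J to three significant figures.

U ≈ 995 J

A = πr² = π(2.350×10^-2 m)² = 1.7349×10^-3 m².
L = μ₀μᵣN²A/ℓ = (4π×10⁻⁷)(2400)(1820)²(1.7349×10^-3)/(0.747) = 23.2 H.
U = ½LI² = ½(23.2)(9.26)² = 994.8 J.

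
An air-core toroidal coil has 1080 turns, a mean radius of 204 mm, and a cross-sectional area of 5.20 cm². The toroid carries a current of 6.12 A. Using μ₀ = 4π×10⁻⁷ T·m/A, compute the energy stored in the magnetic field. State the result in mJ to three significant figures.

L = μ₀N²A/(2πR) = (4π×10⁻⁷)(1080)²(5.200×10^-4)/(2π×0.204) = 5.946×10^-4 H.
U = ½LI² = ½(5.946×10^-4)(6.12)² = 1.114×10^-2 J.

U ≈ 11.1 mJ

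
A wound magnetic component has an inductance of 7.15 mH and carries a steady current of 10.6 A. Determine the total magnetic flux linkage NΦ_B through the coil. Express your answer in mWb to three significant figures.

NΦ_B ≈ 75.8 mWb

From L = NΦ_B/I, the flux linkage is NΦ_B = LI.
NΦ_B = (7.150×10^-3 H)(10.6 A) = 7.579×10^-2 Wb.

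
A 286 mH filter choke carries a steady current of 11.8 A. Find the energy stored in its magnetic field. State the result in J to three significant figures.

Stored magnetic energy: U = ½LI².
U = ½(0.286 H)(11.8 A)² = 19.91 J.

U ≈ 19.9 J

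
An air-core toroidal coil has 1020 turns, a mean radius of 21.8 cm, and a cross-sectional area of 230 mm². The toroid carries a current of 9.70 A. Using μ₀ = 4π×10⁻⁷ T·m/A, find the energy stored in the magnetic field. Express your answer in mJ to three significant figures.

U ≈ 10.3 mJ

L = μ₀N²A/(2πR) = (4π×10⁻⁷)(1020)²(2.300×10^-4)/(2π×0.218) = 2.195×10^-4 H.
U = ½LI² = ½(2.195×10^-4)(9.70)² = 1.033×10^-2 J.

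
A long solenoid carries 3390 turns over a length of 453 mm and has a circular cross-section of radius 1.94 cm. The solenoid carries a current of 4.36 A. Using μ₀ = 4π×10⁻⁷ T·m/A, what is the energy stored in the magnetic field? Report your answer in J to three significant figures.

A = πr² = π(1.940×10^-2 m)² = 1.182×10^-3 m².
L = μ₀N²A/ℓ = (4π×10⁻⁷)(3390)²(1.182×10^-3)/(0.453) = 3.769×10^-2 H.
U = ½LI² = ½(3.769×10^-2)(4.36)² = 0.3583 J.

U ≈ 0.358 J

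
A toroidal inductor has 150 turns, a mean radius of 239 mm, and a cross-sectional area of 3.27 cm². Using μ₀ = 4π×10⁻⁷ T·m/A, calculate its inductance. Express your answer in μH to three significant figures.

L ≈ 6.16 μH

For a thin toroid, L = μ₀N²A/(2πR).
L = (4π×10⁻⁷)(150)²(3.270×10^-4) / (2π×0.239 m) = 6.157×10^-6 H.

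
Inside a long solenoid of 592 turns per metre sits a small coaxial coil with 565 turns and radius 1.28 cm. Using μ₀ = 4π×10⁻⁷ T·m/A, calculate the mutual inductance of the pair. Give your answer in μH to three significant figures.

M ≈ 216 μH

The outer solenoid produces a uniform field B₁ = μ₀n₁I₁ across the inner coil,
so the flux linkage is N₂Φ = N₂B₁A₂ = μ₀n₁N₂A₂·I₁, giving M = μ₀n₁N₂A₂.
A₂ = πr² = π(1.280×10^-2 m)² = 5.147×10^-4 m².
M = (4π×10⁻⁷)(592)(565)(5.147×10^-4) = 2.163×10^-4 H.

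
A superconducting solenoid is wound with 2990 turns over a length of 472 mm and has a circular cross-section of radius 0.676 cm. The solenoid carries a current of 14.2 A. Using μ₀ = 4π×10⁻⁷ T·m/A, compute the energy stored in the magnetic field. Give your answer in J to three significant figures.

A = πr² = π(6.760×10^-3 m)² = 1.436×10^-4 m².
L = μ₀N²A/ℓ = (4π×10⁻⁷)(2990)²(1.436×10^-4)/(0.472) = 3.417×10^-3 H.
U = ½LI² = ½(3.417×10^-3)(14.2)² = 0.3445 J.

U ≈ 0.345 J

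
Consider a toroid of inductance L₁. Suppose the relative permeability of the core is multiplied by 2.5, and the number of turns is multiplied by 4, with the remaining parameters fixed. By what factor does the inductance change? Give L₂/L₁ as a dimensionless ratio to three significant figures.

L₂/L₁ = 40.0

For a toroid, L ∝ μᵣN²A/R.
L₂/L₁ = (2.5) × (4)^2 = 40.0.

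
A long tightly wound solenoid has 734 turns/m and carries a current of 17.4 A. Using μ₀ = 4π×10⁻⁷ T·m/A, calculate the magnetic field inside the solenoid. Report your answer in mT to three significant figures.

B ≈ 16.0 mT

Inside a long solenoid, B = μ₀nI.
B = (4π×10⁻⁷)(734 m⁻¹)(17.4 A) = 1.6049×10^-2 T.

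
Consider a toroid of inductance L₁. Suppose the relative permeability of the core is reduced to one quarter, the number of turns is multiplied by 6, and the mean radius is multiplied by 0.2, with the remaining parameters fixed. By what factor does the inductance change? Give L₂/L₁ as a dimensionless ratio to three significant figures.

For a toroid, L ∝ μᵣN²A/R.
L₂/L₁ = (0.25) × (6)^2 × (0.2)^-1 = 45.0.

L₂/L₁ = 45.0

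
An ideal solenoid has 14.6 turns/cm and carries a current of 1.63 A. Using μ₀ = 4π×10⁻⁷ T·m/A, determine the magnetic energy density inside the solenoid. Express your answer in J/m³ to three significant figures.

B = μ₀nI = (4π×10⁻⁷)(1.460×10^3)(1.63) = 2.991×10^-3 T.
u = B²/(2μ₀) = (2.991×10^-3)²/(2×4π×10⁻⁷) = 3.558 J/m³.

u ≈ 3.56 J/m³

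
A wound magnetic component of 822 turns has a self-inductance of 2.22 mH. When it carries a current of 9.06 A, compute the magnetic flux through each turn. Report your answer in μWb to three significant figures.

Φ_B ≈ 24.5 μWb

From L = NΦ_B/I, the flux per turn is Φ_B = LI/N.
Φ_B = (2.220×10^-3 H)(9.06 A)/822 = 2.447×10^-5 Wb.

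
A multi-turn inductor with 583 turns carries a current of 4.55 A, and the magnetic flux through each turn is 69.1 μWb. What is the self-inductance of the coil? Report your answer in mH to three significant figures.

Self-inductance is defined by L = NΦ_B/I (flux linkage over current).
L = (583)(6.910×10^-5 Wb)/(4.55 A) = 8.854×10^-3 H.

L ≈ 8.85 mH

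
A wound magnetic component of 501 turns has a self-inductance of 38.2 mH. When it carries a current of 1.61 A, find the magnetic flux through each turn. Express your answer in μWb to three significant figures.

Φ_B ≈ 123 μWb

From L = NΦ_B/I, the flux per turn is Φ_B = LI/N.
Φ_B = (3.820×10^-2 H)(1.61 A)/501 = 1.228×10^-4 Wb.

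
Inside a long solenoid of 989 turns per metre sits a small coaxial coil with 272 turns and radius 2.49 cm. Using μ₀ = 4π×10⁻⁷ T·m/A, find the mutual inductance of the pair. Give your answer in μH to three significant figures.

The outer solenoid produces a uniform field B₁ = μ₀n₁I₁ across the inner coil,
so the flux linkage is N₂Φ = N₂B₁A₂ = μ₀n₁N₂A₂·I₁, giving M = μ₀n₁N₂A₂.
A₂ = πr² = π(2.490×10^-2 m)² = 1.948×10^-3 m².
M = (4π×10⁻⁷)(989)(272)(1.948×10^-3) = 6.5845×10^-4 H.

M ≈ 658 μH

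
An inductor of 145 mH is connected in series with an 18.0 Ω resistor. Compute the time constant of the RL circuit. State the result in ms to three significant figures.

τ ≈ 8.06 ms

τ = L/R = (0.145 H)/(18.0 Ω) = 8.056×10^-3 s.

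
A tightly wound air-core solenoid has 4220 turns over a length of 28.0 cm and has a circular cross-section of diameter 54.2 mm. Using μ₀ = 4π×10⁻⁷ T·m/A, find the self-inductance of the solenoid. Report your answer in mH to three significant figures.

A = π(d/2)² = π(2.710×10^-2 m)² = 2.307×10^-3 m².
For a long solenoid, L = μ₀N²A/ℓ.
L = (4π×10⁻⁷)(4220)²(2.307×10^-3)/(0.28 m) = 0.1844 H.

L ≈ 184 mH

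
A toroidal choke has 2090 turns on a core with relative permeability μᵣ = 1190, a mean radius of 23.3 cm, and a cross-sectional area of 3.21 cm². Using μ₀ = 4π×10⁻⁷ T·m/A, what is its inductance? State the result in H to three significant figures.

For a thin toroid, L = μ₀μᵣN²A/(2πR).
L = (4π×10⁻⁷)(1190)(2090)²(3.210×10^-4) / (2π×0.233 m) = 1.432 H.

L ≈ 1.43 H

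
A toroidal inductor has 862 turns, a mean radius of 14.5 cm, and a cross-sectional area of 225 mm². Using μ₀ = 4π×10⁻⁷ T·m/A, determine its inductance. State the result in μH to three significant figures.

For a thin toroid, L = μ₀N²A/(2πR).
L = (4π×10⁻⁷)(862)²(2.250×10^-4) / (2π×0.145 m) = 2.306×10^-4 H.

L ≈ 231 μH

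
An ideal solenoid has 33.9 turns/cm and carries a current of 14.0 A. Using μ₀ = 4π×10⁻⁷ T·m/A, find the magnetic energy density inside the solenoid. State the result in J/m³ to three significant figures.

B = μ₀nI = (4π×10⁻⁷)(3.390×10^3)(14.0) = 5.964×10^-2 T.
u = B²/(2μ₀) = (5.964×10^-2)²/(2×4π×10⁻⁷) = 1.415×10^3 J/m³.

u ≈ 1420 J/m³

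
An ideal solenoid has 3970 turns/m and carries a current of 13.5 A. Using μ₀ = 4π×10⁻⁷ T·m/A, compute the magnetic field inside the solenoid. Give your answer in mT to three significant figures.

Inside a long solenoid, B = μ₀nI.
B = (4π×10⁻⁷)(3.970×10^3 m⁻¹)(13.5 A) = 6.7349×10^-2 T.

B ≈ 67.3 mT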